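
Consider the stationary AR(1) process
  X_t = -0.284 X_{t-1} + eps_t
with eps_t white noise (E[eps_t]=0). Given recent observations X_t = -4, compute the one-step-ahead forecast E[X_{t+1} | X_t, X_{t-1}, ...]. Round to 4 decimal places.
E[X_{t+1} \mid \mathcal F_t] = 1.1360

For an AR(p) model X_t = c + sum_i phi_i X_{t-i} + eps_t, the
one-step-ahead conditional mean is
  E[X_{t+1} | X_t, ...] = c + sum_i phi_i X_{t+1-i}.
Substitute known values:
  E[X_{t+1} | ...] = (-0.284) * (-4)
                   = 1.1360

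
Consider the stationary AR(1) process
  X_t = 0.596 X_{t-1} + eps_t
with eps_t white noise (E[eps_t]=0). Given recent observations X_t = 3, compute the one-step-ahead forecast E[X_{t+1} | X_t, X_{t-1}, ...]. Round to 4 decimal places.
E[X_{t+1} \mid \mathcal F_t] = 1.7880

For an AR(p) model X_t = c + sum_i phi_i X_{t-i} + eps_t, the
one-step-ahead conditional mean is
  E[X_{t+1} | X_t, ...] = c + sum_i phi_i X_{t+1-i}.
Substitute known values:
  E[X_{t+1} | ...] = (0.596) * (3)
                   = 1.7880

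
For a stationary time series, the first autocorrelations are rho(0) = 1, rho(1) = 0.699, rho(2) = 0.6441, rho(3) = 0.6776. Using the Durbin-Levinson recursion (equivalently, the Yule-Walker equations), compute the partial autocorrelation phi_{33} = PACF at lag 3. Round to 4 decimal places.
\phi_{33} = 0.3269

The PACF at lag k is phi_{kk}, the last component of the solution
to the Yule-Walker system G_k phi = r_k where
  (G_k)_{ij} = rho(|i - j|), (r_k)_i = rho(i), i,j = 1..k.
Equivalently, Durbin-Levinson gives phi_{kk} iteratively:
  phi_{11} = rho(1)
  phi_{kk} = [rho(k) - sum_{j=1..k-1} phi_{k-1,j} rho(k-j)]
            / [1 - sum_{j=1..k-1} phi_{k-1,j} rho(j)],
  phi_{k,j} = phi_{k-1,j} - phi_{kk} phi_{k-1,k-j},  j = 1..k-1.
Step k = 1:
  phi_11 = rho(1) = 0.699.
Step k = 2:
  phi_22 = [rho(2) - phi_11 rho(1)] / [1 - phi_11 rho(1)] = [0.6441 - (0.699)(0.699)] / [1 - (0.699)(0.699)]
         = 0.155499 / 0.511399 = 0.304066.
  Update: phi_21 = phi_11 - phi_22 phi_11 = 0.699 - (0.304066)(0.699) = 0.486458.
Step k = 3:
  phi_33 = [rho(3) - phi_21 rho(2) - phi_22 rho(1)] / [1 - phi_21 rho(1) - phi_22 rho(2)]
    numerator   = 0.6776 - (0.486458)(0.6441) - (0.304066)(0.699) = 0.15173038
    denominator = 1 - (0.486458)(0.699) - (0.304066)(0.6441) = 0.46411706
  phi_33 = 0.15173038 / 0.46411706 = 0.3269.
Therefore phi_{33} = 0.3269.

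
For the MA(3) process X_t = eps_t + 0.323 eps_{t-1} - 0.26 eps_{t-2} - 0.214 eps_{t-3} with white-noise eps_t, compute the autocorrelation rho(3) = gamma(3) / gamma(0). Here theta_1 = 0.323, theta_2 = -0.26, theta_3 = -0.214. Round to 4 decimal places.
\rho(3) = -0.1757

For an MA(q) process with theta_0 = 1, the autocovariance is
  gamma(k) = sigma^2 * sum_{i=0..q-k} theta_i * theta_{i+k},
and rho(k) = gamma(k) / gamma(0). Sigma^2 cancels.
  numerator   = (1)*(-0.214) = -0.214.
  denominator = (1)^2 + (0.323)^2 + (-0.26)^2 + (-0.214)^2 = 1.217725.
  rho(3) = -0.214 / 1.217725 = -0.1757.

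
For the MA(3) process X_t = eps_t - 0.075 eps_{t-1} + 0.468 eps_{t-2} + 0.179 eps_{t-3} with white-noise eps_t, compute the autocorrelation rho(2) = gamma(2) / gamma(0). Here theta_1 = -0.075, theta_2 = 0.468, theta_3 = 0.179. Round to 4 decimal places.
\rho(2) = 0.3617

For an MA(q) process with theta_0 = 1, the autocovariance is
  gamma(k) = sigma^2 * sum_{i=0..q-k} theta_i * theta_{i+k},
and rho(k) = gamma(k) / gamma(0). Sigma^2 cancels.
  numerator   = (1)*(0.468) + (-0.075)*(0.179) = 0.454575.
  denominator = (1)^2 + (-0.075)^2 + (0.468)^2 + (0.179)^2 = 1.25669.
  rho(2) = 0.454575 / 1.25669 = 0.3617.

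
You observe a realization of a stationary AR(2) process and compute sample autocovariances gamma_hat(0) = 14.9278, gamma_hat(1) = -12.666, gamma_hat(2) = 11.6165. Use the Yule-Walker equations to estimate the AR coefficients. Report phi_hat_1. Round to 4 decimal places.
\hat\phi_{1} = -0.6720

The Yule-Walker equations for an AR(p) process read, in matrix form,
  Gamma_p phi = r_p,   with   (Gamma_p)_{ij} = gamma(|i - j|),
                       (r_p)_i = gamma(i),   i,j = 1..p.
Substitute the sample gammas (Toeplitz matrix and right-hand side of size 2):
  Gamma_p = [[14.9278, -12.666], [-12.666, 14.9278]]
  r_p     = [-12.666, 11.6165]
Written out:
  14.9278 phi_1 - 12.666 phi_2 = -12.666
  -12.666 phi_1 + 14.9278 phi_2 = 11.6165
Solve by Cramer's rule:
  det = gamma(0)^2 - gamma(1)^2 = (14.9278)^2 - (-12.666)^2 = 222.83921284 - 160.427556 = 62.41165684
  phi_hat_1 = [gamma(1) gamma(0) - gamma(1) gamma(2)] / det = [(-12.666)(14.9278) - (-12.666)(11.6165)] / 62.41165684 = -41.9409258 / 62.41165684 = -0.672
  phi_hat_2 = [gamma(0) gamma(2) - gamma(1)^2] / det = [(14.9278)(11.6165) - (-12.666)^2] / 62.41165684 = 12.9812327 / 62.41165684 = 0.208
So phi_hat = [-0.6720, 0.2080].
Therefore phi_hat_1 = -0.6720.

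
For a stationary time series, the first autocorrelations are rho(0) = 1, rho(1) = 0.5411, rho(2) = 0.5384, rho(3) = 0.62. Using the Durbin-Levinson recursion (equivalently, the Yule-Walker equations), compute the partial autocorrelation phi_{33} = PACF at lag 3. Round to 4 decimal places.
\phi_{33} = 0.3890

The PACF at lag k is phi_{kk}, the last component of the solution
to the Yule-Walker system G_k phi = r_k where
  (G_k)_{ij} = rho(|i - j|), (r_k)_i = rho(i), i,j = 1..k.
Equivalently, Durbin-Levinson gives phi_{kk} iteratively:
  phi_{11} = rho(1)
  phi_{kk} = [rho(k) - sum_{j=1..k-1} phi_{k-1,j} rho(k-j)]
            / [1 - sum_{j=1..k-1} phi_{k-1,j} rho(j)],
  phi_{k,j} = phi_{k-1,j} - phi_{kk} phi_{k-1,k-j},  j = 1..k-1.
Step k = 1:
  phi_11 = rho(1) = 0.5411.
Step k = 2:
  phi_22 = [rho(2) - phi_11 rho(1)] / [1 - phi_11 rho(1)] = [0.5384 - (0.5411)(0.5411)] / [1 - (0.5411)(0.5411)]
         = 0.24561079 / 0.70721079 = 0.347295.
  Update: phi_21 = phi_11 - phi_22 phi_11 = 0.5411 - (0.347295)(0.5411) = 0.353179.
Step k = 3:
  phi_33 = [rho(3) - phi_21 rho(2) - phi_22 rho(1)] / [1 - phi_21 rho(1) - phi_22 rho(2)]
    numerator   = 0.62 - (0.353179)(0.5384) - (0.347295)(0.5411) = 0.24192727
    denominator = 1 - (0.353179)(0.5411) - (0.347295)(0.5384) = 0.62191138
  phi_33 = 0.24192727 / 0.62191138 = 0.389.
Therefore phi_{33} = 0.3890.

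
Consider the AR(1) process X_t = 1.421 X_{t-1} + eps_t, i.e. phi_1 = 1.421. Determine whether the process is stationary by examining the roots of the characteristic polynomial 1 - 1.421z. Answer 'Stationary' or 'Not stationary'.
\text{Not stationary}

The AR(p) characteristic polynomial is P(z) = 1 - 1.421z.
Stationarity requires all roots to lie outside the unit circle, i.e. |z| > 1 for every root.
This is linear in z: 1 + (-1.421) z = 0  =>  z = -1/(-1.421) = 0.70373,  |z| = 0.70373.
Moduli of all roots: 0.7037.
All moduli strictly greater than 1? No.
Verdict: Not stationary.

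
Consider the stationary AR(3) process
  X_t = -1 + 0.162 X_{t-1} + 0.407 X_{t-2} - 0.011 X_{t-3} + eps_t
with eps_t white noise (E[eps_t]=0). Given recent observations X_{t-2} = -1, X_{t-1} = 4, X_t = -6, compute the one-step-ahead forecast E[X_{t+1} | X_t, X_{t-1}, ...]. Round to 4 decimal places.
E[X_{t+1} \mid \mathcal F_t] = -0.3330

For an AR(p) model X_t = c + sum_i phi_i X_{t-i} + eps_t, the
one-step-ahead conditional mean is
  E[X_{t+1} | X_t, ...] = c + sum_i phi_i X_{t+1-i}.
Substitute known values:
  E[X_{t+1} | ...] = -1 + (0.162) * (-6) + (0.407) * (4) + (-0.011) * (-1)
                   = -0.3330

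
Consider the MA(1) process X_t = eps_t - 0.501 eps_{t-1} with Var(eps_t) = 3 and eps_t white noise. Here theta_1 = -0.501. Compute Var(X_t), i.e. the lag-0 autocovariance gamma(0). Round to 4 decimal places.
\gamma(0) = 3.7530

For an MA(q) process X_t = eps_t + sum_i theta_i eps_{t-i} with
Var(eps_t) = sigma^2, the variance is
  gamma(0) = sigma^2 * (1 + sum_i theta_i^2).
  sum_i theta_i^2 = (-0.501)^2 = 0.251001.
  gamma(0) = 3 * (1 + 0.251001) = 3 * 1.251001 = 3.753003, which rounds to 3.7530.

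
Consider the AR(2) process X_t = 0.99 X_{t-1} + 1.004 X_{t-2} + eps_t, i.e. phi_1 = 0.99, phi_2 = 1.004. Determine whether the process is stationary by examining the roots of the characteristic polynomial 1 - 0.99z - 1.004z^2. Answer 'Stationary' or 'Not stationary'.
\text{Not stationary}

The AR(p) characteristic polynomial is P(z) = 1 - 0.99z - 1.004z^2.
Stationarity requires all roots to lie outside the unit circle, i.e. |z| > 1 for every root.
Set 1 + (-0.99) z + (-1.004) z^2 = 0, i.e. a z^2 + b z + c = 0 with a = -1.004, b = -0.99, c = 1.
Discriminant D = b^2 - 4ac = (-0.99)^2 - 4*(-1.004)*1 = 0.9801 - (-4.016) = 4.9961.
D >= 0, so the roots are real: z = (-b +/- sqrt(D)) / (2a) = (0.99 +/- 2.235196) / (-2.008).
  z_1 = (0.99 + 2.235196) / (-2.008) = -1.6062,   |z_1| = 1.6062.
  z_2 = (0.99 - 2.235196) / (-2.008) = 0.6201,   |z_2| = 0.6201.
Moduli of all roots: 1.6062, 0.6201.
All moduli strictly greater than 1? No.
Verdict: Not stationary.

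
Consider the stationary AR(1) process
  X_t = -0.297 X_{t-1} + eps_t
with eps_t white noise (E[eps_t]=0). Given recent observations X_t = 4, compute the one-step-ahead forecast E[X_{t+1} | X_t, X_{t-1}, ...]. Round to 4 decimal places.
E[X_{t+1} \mid \mathcal F_t] = -1.1880

For an AR(p) model X_t = c + sum_i phi_i X_{t-i} + eps_t, the
one-step-ahead conditional mean is
  E[X_{t+1} | X_t, ...] = c + sum_i phi_i X_{t+1-i}.
Substitute known values:
  E[X_{t+1} | ...] = (-0.297) * (4)
                   = -1.1880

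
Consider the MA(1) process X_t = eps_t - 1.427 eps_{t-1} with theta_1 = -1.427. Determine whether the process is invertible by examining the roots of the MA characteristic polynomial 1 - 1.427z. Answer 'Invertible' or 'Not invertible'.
\text{Not invertible}

The MA(q) characteristic polynomial is P(z) = 1 - 1.427z.
Invertibility requires all roots to lie outside the unit circle, i.e. |z| > 1 for every root.
This is linear in z: 1 + (-1.427) z = 0  =>  z = -1/(-1.427) = 0.700771,  |z| = 0.700771.
Moduli of all roots: 0.7008.
All moduli strictly greater than 1? No.
Verdict: Not invertible.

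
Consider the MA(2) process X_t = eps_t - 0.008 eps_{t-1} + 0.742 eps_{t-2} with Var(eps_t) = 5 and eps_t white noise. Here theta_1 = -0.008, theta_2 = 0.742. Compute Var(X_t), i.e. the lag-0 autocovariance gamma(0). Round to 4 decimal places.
\gamma(0) = 7.7531

For an MA(q) process X_t = eps_t + sum_i theta_i eps_{t-i} with
Var(eps_t) = sigma^2, the variance is
  gamma(0) = sigma^2 * (1 + sum_i theta_i^2).
  sum_i theta_i^2 = (-0.008)^2 + (0.742)^2 = 0.000064 + 0.550564 = 0.550628.
  gamma(0) = 5 * (1 + 0.550628) = 5 * 1.550628 = 7.75314, which rounds to 7.7531.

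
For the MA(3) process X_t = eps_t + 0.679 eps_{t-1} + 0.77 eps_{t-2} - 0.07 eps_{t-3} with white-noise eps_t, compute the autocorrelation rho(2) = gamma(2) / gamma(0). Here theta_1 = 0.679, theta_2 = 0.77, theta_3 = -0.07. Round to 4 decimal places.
\rho(2) = 0.3509

For an MA(q) process with theta_0 = 1, the autocovariance is
  gamma(k) = sigma^2 * sum_{i=0..q-k} theta_i * theta_{i+k},
and rho(k) = gamma(k) / gamma(0). Sigma^2 cancels.
  numerator   = (1)*(0.77) + (0.679)*(-0.07) = 0.72247.
  denominator = (1)^2 + (0.679)^2 + (0.77)^2 + (-0.07)^2 = 2.058841.
  rho(2) = 0.72247 / 2.058841 = 0.3509.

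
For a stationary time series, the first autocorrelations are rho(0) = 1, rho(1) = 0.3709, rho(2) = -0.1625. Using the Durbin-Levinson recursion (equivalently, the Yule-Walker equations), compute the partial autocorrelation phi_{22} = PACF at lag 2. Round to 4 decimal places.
\phi_{22} = -0.3479

The PACF at lag k is phi_{kk}, the last component of the solution
to the Yule-Walker system G_k phi = r_k where
  (G_k)_{ij} = rho(|i - j|), (r_k)_i = rho(i), i,j = 1..k.
Equivalently, Durbin-Levinson gives phi_{kk} iteratively:
  phi_{11} = rho(1)
  phi_{kk} = [rho(k) - sum_{j=1..k-1} phi_{k-1,j} rho(k-j)]
            / [1 - sum_{j=1..k-1} phi_{k-1,j} rho(j)],
  phi_{k,j} = phi_{k-1,j} - phi_{kk} phi_{k-1,k-j},  j = 1..k-1.
Step k = 1:
  phi_11 = rho(1) = 0.3709.
Step k = 2:
  phi_22 = [rho(2) - phi_11 rho(1)] / [1 - phi_11 rho(1)] = [-0.1625 - (0.3709)(0.3709)] / [1 - (0.3709)(0.3709)]
         = -0.30006681 / 0.86243319 = -0.3479.
Therefore phi_{22} = -0.3479.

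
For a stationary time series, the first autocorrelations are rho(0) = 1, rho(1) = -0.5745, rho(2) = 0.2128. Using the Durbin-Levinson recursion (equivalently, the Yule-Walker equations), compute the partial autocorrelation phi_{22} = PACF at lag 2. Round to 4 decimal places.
\phi_{22} = -0.1750

The PACF at lag k is phi_{kk}, the last component of the solution
to the Yule-Walker system G_k phi = r_k where
  (G_k)_{ij} = rho(|i - j|), (r_k)_i = rho(i), i,j = 1..k.
Equivalently, Durbin-Levinson gives phi_{kk} iteratively:
  phi_{11} = rho(1)
  phi_{kk} = [rho(k) - sum_{j=1..k-1} phi_{k-1,j} rho(k-j)]
            / [1 - sum_{j=1..k-1} phi_{k-1,j} rho(j)],
  phi_{k,j} = phi_{k-1,j} - phi_{kk} phi_{k-1,k-j},  j = 1..k-1.
Step k = 1:
  phi_11 = rho(1) = -0.5745.
Step k = 2:
  phi_22 = [rho(2) - phi_11 rho(1)] / [1 - phi_11 rho(1)] = [0.2128 - (-0.5745)(-0.5745)] / [1 - (-0.5745)(-0.5745)]
         = -0.11725025 / 0.66994975 = -0.175.
Therefore phi_{22} = -0.1750.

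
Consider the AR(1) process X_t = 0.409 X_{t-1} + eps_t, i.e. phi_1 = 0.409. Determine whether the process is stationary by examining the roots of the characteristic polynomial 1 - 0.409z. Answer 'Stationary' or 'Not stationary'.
\text{Stationary}

The AR(p) characteristic polynomial is P(z) = 1 - 0.409z.
Stationarity requires all roots to lie outside the unit circle, i.e. |z| > 1 for every root.
This is linear in z: 1 + (-0.409) z = 0  =>  z = -1/(-0.409) = 2.444988,  |z| = 2.444988.
Moduli of all roots: 2.4450.
All moduli strictly greater than 1? Yes.
Verdict: Stationary.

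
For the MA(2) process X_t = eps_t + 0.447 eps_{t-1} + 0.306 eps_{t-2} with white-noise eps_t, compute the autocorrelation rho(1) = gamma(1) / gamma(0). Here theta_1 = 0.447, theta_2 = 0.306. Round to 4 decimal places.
\rho(1) = 0.4513

For an MA(q) process with theta_0 = 1, the autocovariance is
  gamma(k) = sigma^2 * sum_{i=0..q-k} theta_i * theta_{i+k},
and rho(k) = gamma(k) / gamma(0). Sigma^2 cancels.
  numerator   = (1)*(0.447) + (0.447)*(0.306) = 0.583782.
  denominator = (1)^2 + (0.447)^2 + (0.306)^2 = 1.293445.
  rho(1) = 0.583782 / 1.293445 = 0.4513.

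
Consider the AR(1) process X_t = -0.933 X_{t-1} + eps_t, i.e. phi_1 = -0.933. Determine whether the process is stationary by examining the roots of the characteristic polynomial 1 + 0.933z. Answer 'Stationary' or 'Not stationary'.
\text{Stationary}

The AR(p) characteristic polynomial is P(z) = 1 + 0.933z.
Stationarity requires all roots to lie outside the unit circle, i.e. |z| > 1 for every root.
This is linear in z: 1 + (0.933) z = 0  =>  z = -1/(0.933) = -1.071811,  |z| = 1.071811.
Moduli of all roots: 1.0718.
All moduli strictly greater than 1? Yes.
Verdict: Stationary.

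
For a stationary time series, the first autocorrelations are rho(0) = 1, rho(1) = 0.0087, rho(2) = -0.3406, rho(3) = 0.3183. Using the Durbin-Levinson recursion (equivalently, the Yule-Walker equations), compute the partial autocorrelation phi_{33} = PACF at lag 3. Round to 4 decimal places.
\phi_{33} = 0.3680

The PACF at lag k is phi_{kk}, the last component of the solution
to the Yule-Walker system G_k phi = r_k where
  (G_k)_{ij} = rho(|i - j|), (r_k)_i = rho(i), i,j = 1..k.
Equivalently, Durbin-Levinson gives phi_{kk} iteratively:
  phi_{11} = rho(1)
  phi_{kk} = [rho(k) - sum_{j=1..k-1} phi_{k-1,j} rho(k-j)]
            / [1 - sum_{j=1..k-1} phi_{k-1,j} rho(j)],
  phi_{k,j} = phi_{k-1,j} - phi_{kk} phi_{k-1,k-j},  j = 1..k-1.
Step k = 1:
  phi_11 = rho(1) = 0.0087.
Step k = 2:
  phi_22 = [rho(2) - phi_11 rho(1)] / [1 - phi_11 rho(1)] = [-0.3406 - (0.0087)(0.0087)] / [1 - (0.0087)(0.0087)]
         = -0.34067569 / 0.99992431 = -0.340701.
  Update: phi_21 = phi_11 - phi_22 phi_11 = 0.0087 - (-0.340701)(0.0087) = 0.011664.
Step k = 3:
  phi_33 = [rho(3) - phi_21 rho(2) - phi_22 rho(1)] / [1 - phi_21 rho(1) - phi_22 rho(2)]
    numerator   = 0.3183 - (0.011664)(-0.3406) - (-0.340701)(0.0087) = 0.3252369
    denominator = 1 - (0.011664)(0.0087) - (-0.340701)(-0.3406) = 0.8838556
  phi_33 = 0.3252369 / 0.8838556 = 0.368.
Therefore phi_{33} = 0.3680.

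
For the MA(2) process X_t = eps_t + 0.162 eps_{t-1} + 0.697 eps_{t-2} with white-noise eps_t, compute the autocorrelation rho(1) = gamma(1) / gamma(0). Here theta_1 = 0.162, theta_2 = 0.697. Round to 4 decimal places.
\rho(1) = 0.1818

For an MA(q) process with theta_0 = 1, the autocovariance is
  gamma(k) = sigma^2 * sum_{i=0..q-k} theta_i * theta_{i+k},
and rho(k) = gamma(k) / gamma(0). Sigma^2 cancels.
  numerator   = (1)*(0.162) + (0.162)*(0.697) = 0.274914.
  denominator = (1)^2 + (0.162)^2 + (0.697)^2 = 1.512053.
  rho(1) = 0.274914 / 1.512053 = 0.1818.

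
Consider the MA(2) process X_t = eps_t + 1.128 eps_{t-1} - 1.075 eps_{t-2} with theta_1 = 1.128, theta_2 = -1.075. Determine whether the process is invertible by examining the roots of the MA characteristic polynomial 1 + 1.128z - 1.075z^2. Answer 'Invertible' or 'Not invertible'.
\text{Not invertible}

The MA(q) characteristic polynomial is P(z) = 1 + 1.128z - 1.075z^2.
Invertibility requires all roots to lie outside the unit circle, i.e. |z| > 1 for every root.
Set 1 + (1.128) z + (-1.075) z^2 = 0, i.e. a z^2 + b z + c = 0 with a = -1.075, b = 1.128, c = 1.
Discriminant D = b^2 - 4ac = (1.128)^2 - 4*(-1.075)*1 = 1.272384 - (-4.3) = 5.572384.
D >= 0, so the roots are real: z = (-b +/- sqrt(D)) / (2a) = (-1.128 +/- 2.36059) / (-2.15).
  z_1 = (-1.128 + 2.36059) / (-2.15) = -0.5733,   |z_1| = 0.5733.
  z_2 = (-1.128 - 2.36059) / (-2.15) = 1.6226,   |z_2| = 1.6226.
Moduli of all roots: 0.5733, 1.6226.
All moduli strictly greater than 1? No.
Verdict: Not invertible.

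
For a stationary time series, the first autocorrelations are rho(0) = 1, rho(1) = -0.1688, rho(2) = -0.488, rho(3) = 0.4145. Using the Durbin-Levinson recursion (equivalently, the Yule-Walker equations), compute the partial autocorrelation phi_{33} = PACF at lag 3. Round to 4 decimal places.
\phi_{33} = 0.2850

The PACF at lag k is phi_{kk}, the last component of the solution
to the Yule-Walker system G_k phi = r_k where
  (G_k)_{ij} = rho(|i - j|), (r_k)_i = rho(i), i,j = 1..k.
Equivalently, Durbin-Levinson gives phi_{kk} iteratively:
  phi_{11} = rho(1)
  phi_{kk} = [rho(k) - sum_{j=1..k-1} phi_{k-1,j} rho(k-j)]
            / [1 - sum_{j=1..k-1} phi_{k-1,j} rho(j)],
  phi_{k,j} = phi_{k-1,j} - phi_{kk} phi_{k-1,k-j},  j = 1..k-1.
Step k = 1:
  phi_11 = rho(1) = -0.1688.
Step k = 2:
  phi_22 = [rho(2) - phi_11 rho(1)] / [1 - phi_11 rho(1)] = [-0.488 - (-0.1688)(-0.1688)] / [1 - (-0.1688)(-0.1688)]
         = -0.51649344 / 0.97150656 = -0.531642.
  Update: phi_21 = phi_11 - phi_22 phi_11 = -0.1688 - (-0.531642)(-0.1688) = -0.258541.
Step k = 3:
  phi_33 = [rho(3) - phi_21 rho(2) - phi_22 rho(1)] / [1 - phi_21 rho(1) - phi_22 rho(2)]
    numerator   = 0.4145 - (-0.258541)(-0.488) - (-0.531642)(-0.1688) = 0.1985908
    denominator = 1 - (-0.258541)(-0.1688) - (-0.531642)(-0.488) = 0.69691709
  phi_33 = 0.1985908 / 0.69691709 = 0.285.
Therefore phi_{33} = 0.2850.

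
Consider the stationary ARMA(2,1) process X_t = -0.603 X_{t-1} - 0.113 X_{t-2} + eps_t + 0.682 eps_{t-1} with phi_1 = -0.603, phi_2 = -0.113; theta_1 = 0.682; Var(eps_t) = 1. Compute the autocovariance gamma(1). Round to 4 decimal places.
\gamma(1) = 0.0487

Multiply the model equation by X_{t-k} and take expectations. With theta_0 = psi_0 = 1 and psi_j the MA(infinity) weights, this gives
  gamma(k) - sum_i phi_i gamma(k-i) = c_k,
  c_k = sigma^2 * sum_{j=k..q} theta_j psi_{j-k}   (c_k = 0 for k > q),
using gamma(-m) = gamma(m).
psi-weights needed (psi_j = theta_j + sum_i phi_i psi_{j-i}):
  psi_1 = theta_1 + phi_1 = 0.682 + (-0.603) = 0.079
Right-hand sides:
  c_0 = sigma^2 (1 + theta_1 psi_1) = 1 * (1 + (0.682)(0.079)) = 1 * 1.053878 = 1.053878
  c_1 = sigma^2 theta_1 = 1 * (0.682) = 0.682
  c_2 = 0
Equations for k = 0, 1, 2 (AR order 2, c_2 = 0):
  (E0) gamma(0) = phi_1 gamma(1) + phi_2 gamma(2) + c_0
  (E1) gamma(1) = phi_1 gamma(0) + phi_2 gamma(1) + c_1
  (E2) gamma(2) = phi_1 gamma(1) + phi_2 gamma(0)
From (E1): gamma(1) = A gamma(0) + B with
  A = phi_1 / (1 - phi_2) = -0.603 / 1.113 = -0.541779,   B = c_1 / (1 - phi_2) = 0.682 / 1.113 = 0.612758.
Insert (E2) into (E0): gamma(0) (1 - phi_2^2) = phi_1 (1 + phi_2) gamma(1) + c_0.
  phi_1 (1 + phi_2) = (-0.603)(0.887) = -0.534861,   1 - phi_2^2 = 0.987231.
Replace gamma(1) by A gamma(0) + B and collect gamma(0):
  gamma(0) [0.987231 - (-0.534861)(-0.541779)] = (-0.534861)(0.612758) + 1.053878
  gamma(0) * 0.697455 = 0.726137
  gamma(0) = 0.726137 / 0.697455 = 1.041125.
  gamma(1) = A gamma(0) + B = (-0.541779)(1.041125) + (0.612758) = 0.048699.
Therefore gamma(1) = 0.0487 (to 4 decimal places).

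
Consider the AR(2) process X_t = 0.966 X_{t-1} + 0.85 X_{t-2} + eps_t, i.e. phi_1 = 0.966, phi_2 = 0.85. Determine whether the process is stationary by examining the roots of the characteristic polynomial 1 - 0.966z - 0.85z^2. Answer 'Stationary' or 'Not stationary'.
\text{Not stationary}

The AR(p) characteristic polynomial is P(z) = 1 - 0.966z - 0.85z^2.
Stationarity requires all roots to lie outside the unit circle, i.e. |z| > 1 for every root.
Set 1 + (-0.966) z + (-0.85) z^2 = 0, i.e. a z^2 + b z + c = 0 with a = -0.85, b = -0.966, c = 1.
Discriminant D = b^2 - 4ac = (-0.966)^2 - 4*(-0.85)*1 = 0.933156 - (-3.4) = 4.333156.
D >= 0, so the roots are real: z = (-b +/- sqrt(D)) / (2a) = (0.966 +/- 2.081623) / (-1.7).
  z_1 = (0.966 + 2.081623) / (-1.7) = -1.7927,   |z_1| = 1.7927.
  z_2 = (0.966 - 2.081623) / (-1.7) = 0.6562,   |z_2| = 0.6562.
Moduli of all roots: 1.7927, 0.6562.
All moduli strictly greater than 1? No.
Verdict: Not stationary.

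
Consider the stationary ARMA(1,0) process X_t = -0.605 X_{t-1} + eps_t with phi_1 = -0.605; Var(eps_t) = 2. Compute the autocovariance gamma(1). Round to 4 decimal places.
\gamma(1) = -1.9086

Multiply the model equation by X_{t-k} and take expectations. With theta_0 = psi_0 = 1 and psi_j the MA(infinity) weights, this gives
  gamma(k) - sum_i phi_i gamma(k-i) = c_k,
  c_k = sigma^2 * sum_{j=k..q} theta_j psi_{j-k}   (c_k = 0 for k > q),
using gamma(-m) = gamma(m).
Pure AR (q = 0): c_0 = sigma^2 = 2, c_k = 0 for k >= 1.
Equations for k = 0 and k = 1 (AR order 1):
  gamma(0) = phi_1 gamma(1) + c_0
  gamma(1) = phi_1 gamma(0) + c_1
Substituting the second into the first: gamma(0) (1 - phi_1^2) = c_0 + phi_1 c_1, so
  gamma(0) = c_0 / (1 - phi_1^2) = 2 / (1 - (-0.605)^2) = 2 / 0.633975 = 3.154699.
  gamma(1) = phi_1 gamma(0) = (-0.605)(3.154699) = -1.908593.
Therefore gamma(1) = -1.9086 (to 4 decimal places).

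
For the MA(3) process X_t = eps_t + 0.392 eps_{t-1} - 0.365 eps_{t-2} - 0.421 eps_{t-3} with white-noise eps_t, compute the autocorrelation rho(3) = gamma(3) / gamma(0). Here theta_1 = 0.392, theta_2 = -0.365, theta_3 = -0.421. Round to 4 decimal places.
\rho(3) = -0.2875

For an MA(q) process with theta_0 = 1, the autocovariance is
  gamma(k) = sigma^2 * sum_{i=0..q-k} theta_i * theta_{i+k},
and rho(k) = gamma(k) / gamma(0). Sigma^2 cancels.
  numerator   = (1)*(-0.421) = -0.421.
  denominator = (1)^2 + (0.392)^2 + (-0.365)^2 + (-0.421)^2 = 1.46413.
  rho(3) = -0.421 / 1.46413 = -0.2875.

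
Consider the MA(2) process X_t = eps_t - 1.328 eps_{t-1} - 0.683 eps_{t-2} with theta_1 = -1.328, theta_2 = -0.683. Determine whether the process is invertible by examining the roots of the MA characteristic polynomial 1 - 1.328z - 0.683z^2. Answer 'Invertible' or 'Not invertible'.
\text{Not invertible}

The MA(q) characteristic polynomial is P(z) = 1 - 1.328z - 0.683z^2.
Invertibility requires all roots to lie outside the unit circle, i.e. |z| > 1 for every root.
Set 1 + (-1.328) z + (-0.683) z^2 = 0, i.e. a z^2 + b z + c = 0 with a = -0.683, b = -1.328, c = 1.
Discriminant D = b^2 - 4ac = (-1.328)^2 - 4*(-0.683)*1 = 1.763584 - (-2.732) = 4.495584.
D >= 0, so the roots are real: z = (-b +/- sqrt(D)) / (2a) = (1.328 +/- 2.120279) / (-1.366).
  z_1 = (1.328 + 2.120279) / (-1.366) = -2.5244,   |z_1| = 2.5244.
  z_2 = (1.328 - 2.120279) / (-1.366) = 0.58,   |z_2| = 0.58.
Moduli of all roots: 2.5244, 0.5800.
All moduli strictly greater than 1? No.
Verdict: Not invertible.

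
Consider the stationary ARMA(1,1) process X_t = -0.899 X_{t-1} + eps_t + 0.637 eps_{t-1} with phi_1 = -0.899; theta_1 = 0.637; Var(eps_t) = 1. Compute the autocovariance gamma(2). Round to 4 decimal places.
\gamma(2) = 0.5248

Multiply the model equation by X_{t-k} and take expectations. With theta_0 = psi_0 = 1 and psi_j the MA(infinity) weights, this gives
  gamma(k) - sum_i phi_i gamma(k-i) = c_k,
  c_k = sigma^2 * sum_{j=k..q} theta_j psi_{j-k}   (c_k = 0 for k > q),
using gamma(-m) = gamma(m).
psi-weights needed (psi_j = theta_j + sum_i phi_i psi_{j-i}):
  psi_1 = theta_1 + phi_1 = 0.637 + (-0.899) = -0.262
Right-hand sides:
  c_0 = sigma^2 (1 + theta_1 psi_1) = 1 * (1 + (0.637)(-0.262)) = 1 * 0.833106 = 0.833106
  c_1 = sigma^2 theta_1 = 1 * (0.637) = 0.637
  c_2 = 0
Equations for k = 0 and k = 1 (AR order 1):
  gamma(0) = phi_1 gamma(1) + c_0
  gamma(1) = phi_1 gamma(0) + c_1
Substituting the second into the first: gamma(0) (1 - phi_1^2) = c_0 + phi_1 c_1, so
  gamma(0) = (c_0 + phi_1 c_1) / (1 - phi_1^2) = (0.833106 + (-0.899)(0.637)) / (1 - (-0.899)^2) = 0.260443 / 0.191799 = 1.357896.
  gamma(1) = phi_1 gamma(0) + c_1 = (-0.899)(1.357896) + (0.637) = -0.583748.
For k = 2 (> q): gamma(2) = phi_1 gamma(1) = (-0.899)(-0.583748) = 0.52479.
Therefore gamma(2) = 0.5248 (to 4 decimal places).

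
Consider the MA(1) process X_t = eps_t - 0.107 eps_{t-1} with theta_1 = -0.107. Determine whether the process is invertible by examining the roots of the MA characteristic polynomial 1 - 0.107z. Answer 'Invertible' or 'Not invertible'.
\text{Invertible}

The MA(q) characteristic polynomial is P(z) = 1 - 0.107z.
Invertibility requires all roots to lie outside the unit circle, i.e. |z| > 1 for every root.
This is linear in z: 1 + (-0.107) z = 0  =>  z = -1/(-0.107) = 9.345794,  |z| = 9.345794.
Moduli of all roots: 9.3458.
All moduli strictly greater than 1? Yes.
Verdict: Invertible.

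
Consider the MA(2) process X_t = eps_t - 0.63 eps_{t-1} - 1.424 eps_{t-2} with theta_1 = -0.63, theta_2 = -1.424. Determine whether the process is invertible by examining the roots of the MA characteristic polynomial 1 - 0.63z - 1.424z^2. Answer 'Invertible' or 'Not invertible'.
\text{Not invertible}

The MA(q) characteristic polynomial is P(z) = 1 - 0.63z - 1.424z^2.
Invertibility requires all roots to lie outside the unit circle, i.e. |z| > 1 for every root.
Set 1 + (-0.63) z + (-1.424) z^2 = 0, i.e. a z^2 + b z + c = 0 with a = -1.424, b = -0.63, c = 1.
Discriminant D = b^2 - 4ac = (-0.63)^2 - 4*(-1.424)*1 = 0.3969 - (-5.696) = 6.0929.
D >= 0, so the roots are real: z = (-b +/- sqrt(D)) / (2a) = (0.63 +/- 2.46838) / (-2.848).
  z_1 = (0.63 + 2.46838) / (-2.848) = -1.0879,   |z_1| = 1.0879.
  z_2 = (0.63 - 2.46838) / (-2.848) = 0.6455,   |z_2| = 0.6455.
Moduli of all roots: 1.0879, 0.6455.
All moduli strictly greater than 1? No.
Verdict: Not invertible.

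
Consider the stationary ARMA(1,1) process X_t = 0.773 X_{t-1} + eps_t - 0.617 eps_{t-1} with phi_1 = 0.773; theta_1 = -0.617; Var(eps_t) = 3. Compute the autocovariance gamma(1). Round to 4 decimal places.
\gamma(1) = 0.6082

Multiply the model equation by X_{t-k} and take expectations. With theta_0 = psi_0 = 1 and psi_j the MA(infinity) weights, this gives
  gamma(k) - sum_i phi_i gamma(k-i) = c_k,
  c_k = sigma^2 * sum_{j=k..q} theta_j psi_{j-k}   (c_k = 0 for k > q),
using gamma(-m) = gamma(m).
psi-weights needed (psi_j = theta_j + sum_i phi_i psi_{j-i}):
  psi_1 = theta_1 + phi_1 = -0.617 + (0.773) = 0.156
Right-hand sides:
  c_0 = sigma^2 (1 + theta_1 psi_1) = 3 * (1 + (-0.617)(0.156)) = 3 * 0.903748 = 2.711244
  c_1 = sigma^2 theta_1 = 3 * (-0.617) = -1.851
  c_2 = 0
Equations for k = 0 and k = 1 (AR order 1):
  gamma(0) = phi_1 gamma(1) + c_0
  gamma(1) = phi_1 gamma(0) + c_1
Substituting the second into the first: gamma(0) (1 - phi_1^2) = c_0 + phi_1 c_1, so
  gamma(0) = (c_0 + phi_1 c_1) / (1 - phi_1^2) = (2.711244 + (0.773)(-1.851)) / (1 - (0.773)^2) = 1.280421 / 0.402471 = 3.181399.
  gamma(1) = phi_1 gamma(0) + c_1 = (0.773)(3.181399) + (-1.851) = 0.608222.
Therefore gamma(1) = 0.6082 (to 4 decimal places).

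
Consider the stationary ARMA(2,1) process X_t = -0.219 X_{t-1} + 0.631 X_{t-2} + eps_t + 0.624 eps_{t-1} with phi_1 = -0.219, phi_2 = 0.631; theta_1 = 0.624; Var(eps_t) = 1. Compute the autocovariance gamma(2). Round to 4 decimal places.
\gamma(2) = 0.8959

Multiply the model equation by X_{t-k} and take expectations. With theta_0 = psi_0 = 1 and psi_j the MA(infinity) weights, this gives
  gamma(k) - sum_i phi_i gamma(k-i) = c_k,
  c_k = sigma^2 * sum_{j=k..q} theta_j psi_{j-k}   (c_k = 0 for k > q),
using gamma(-m) = gamma(m).
psi-weights needed (psi_j = theta_j + sum_i phi_i psi_{j-i}):
  psi_1 = theta_1 + phi_1 = 0.624 + (-0.219) = 0.405
Right-hand sides:
  c_0 = sigma^2 (1 + theta_1 psi_1) = 1 * (1 + (0.624)(0.405)) = 1 * 1.25272 = 1.25272
  c_1 = sigma^2 theta_1 = 1 * (0.624) = 0.624
  c_2 = 0
Equations for k = 0, 1, 2 (AR order 2, c_2 = 0):
  (E0) gamma(0) = phi_1 gamma(1) + phi_2 gamma(2) + c_0
  (E1) gamma(1) = phi_1 gamma(0) + phi_2 gamma(1) + c_1
  (E2) gamma(2) = phi_1 gamma(1) + phi_2 gamma(0)
From (E1): gamma(1) = A gamma(0) + B with
  A = phi_1 / (1 - phi_2) = -0.219 / 0.369 = -0.593496,   B = c_1 / (1 - phi_2) = 0.624 / 0.369 = 1.691057.
Insert (E2) into (E0): gamma(0) (1 - phi_2^2) = phi_1 (1 + phi_2) gamma(1) + c_0.
  phi_1 (1 + phi_2) = (-0.219)(1.631) = -0.357189,   1 - phi_2^2 = 0.601839.
Replace gamma(1) by A gamma(0) + B and collect gamma(0):
  gamma(0) [0.601839 - (-0.357189)(-0.593496)] = (-0.357189)(1.691057) + 1.25272
  gamma(0) * 0.389849 = 0.648693
  gamma(0) = 0.648693 / 0.389849 = 1.663961.
  gamma(1) = A gamma(0) + B = (-0.593496)(1.663961) + (1.691057) = 0.703503.
  gamma(2) = phi_1 gamma(1) + phi_2 gamma(0) = (-0.219)(0.703503) + (0.631)(1.663961) = 0.895892.
Therefore gamma(2) = 0.8959 (to 4 decimal places).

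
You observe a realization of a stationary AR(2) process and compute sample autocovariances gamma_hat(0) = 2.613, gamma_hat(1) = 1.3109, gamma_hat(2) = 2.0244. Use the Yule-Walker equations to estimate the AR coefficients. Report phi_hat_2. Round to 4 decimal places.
\hat\phi_{2} = 0.6990

The Yule-Walker equations for an AR(p) process read, in matrix form,
  Gamma_p phi = r_p,   with   (Gamma_p)_{ij} = gamma(|i - j|),
                       (r_p)_i = gamma(i),   i,j = 1..p.
Substitute the sample gammas (Toeplitz matrix and right-hand side of size 2):
  Gamma_p = [[2.613, 1.3109], [1.3109, 2.613]]
  r_p     = [1.3109, 2.0244]
Written out:
  2.613 phi_1 + 1.3109 phi_2 = 1.3109
  1.3109 phi_1 + 2.613 phi_2 = 2.0244
Solve by Cramer's rule:
  det = gamma(0)^2 - gamma(1)^2 = (2.613)^2 - (1.3109)^2 = 6.827769 - 1.71845881 = 5.10931019
  phi_hat_1 = [gamma(1) gamma(0) - gamma(1) gamma(2)] / det = [(1.3109)(2.613) - (1.3109)(2.0244)] / 5.10931019 = 0.77159574 / 5.10931019 = 0.151
  phi_hat_2 = [gamma(0) gamma(2) - gamma(1)^2] / det = [(2.613)(2.0244) - (1.3109)^2] / 5.10931019 = 3.57129839 / 5.10931019 = 0.699
So phi_hat = [0.1510, 0.6990].
Therefore phi_hat_2 = 0.6990.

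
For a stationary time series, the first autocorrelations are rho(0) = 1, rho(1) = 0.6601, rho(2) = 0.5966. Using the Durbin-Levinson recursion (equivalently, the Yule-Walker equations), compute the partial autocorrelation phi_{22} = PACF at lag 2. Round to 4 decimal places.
\phi_{22} = 0.2851

The PACF at lag k is phi_{kk}, the last component of the solution
to the Yule-Walker system G_k phi = r_k where
  (G_k)_{ij} = rho(|i - j|), (r_k)_i = rho(i), i,j = 1..k.
Equivalently, Durbin-Levinson gives phi_{kk} iteratively:
  phi_{11} = rho(1)
  phi_{kk} = [rho(k) - sum_{j=1..k-1} phi_{k-1,j} rho(k-j)]
            / [1 - sum_{j=1..k-1} phi_{k-1,j} rho(j)],
  phi_{k,j} = phi_{k-1,j} - phi_{kk} phi_{k-1,k-j},  j = 1..k-1.
Step k = 1:
  phi_11 = rho(1) = 0.6601.
Step k = 2:
  phi_22 = [rho(2) - phi_11 rho(1)] / [1 - phi_11 rho(1)] = [0.5966 - (0.6601)(0.6601)] / [1 - (0.6601)(0.6601)]
         = 0.16086799 / 0.56426799 = 0.2851.
Therefore phi_{22} = 0.2851.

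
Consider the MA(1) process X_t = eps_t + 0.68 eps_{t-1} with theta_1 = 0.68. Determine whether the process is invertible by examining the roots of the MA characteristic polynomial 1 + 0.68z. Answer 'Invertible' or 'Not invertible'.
\text{Invertible}

The MA(q) characteristic polynomial is P(z) = 1 + 0.68z.
Invertibility requires all roots to lie outside the unit circle, i.e. |z| > 1 for every root.
This is linear in z: 1 + (0.68) z = 0  =>  z = -1/(0.68) = -1.470588,  |z| = 1.470588.
Moduli of all roots: 1.4706.
All moduli strictly greater than 1? Yes.
Verdict: Invertible.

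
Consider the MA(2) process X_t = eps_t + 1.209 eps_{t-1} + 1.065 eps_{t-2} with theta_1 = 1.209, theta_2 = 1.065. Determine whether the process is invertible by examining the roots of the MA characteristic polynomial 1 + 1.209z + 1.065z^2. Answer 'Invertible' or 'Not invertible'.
\text{Not invertible}

The MA(q) characteristic polynomial is P(z) = 1 + 1.209z + 1.065z^2.
Invertibility requires all roots to lie outside the unit circle, i.e. |z| > 1 for every root.
Set 1 + (1.209) z + (1.065) z^2 = 0, i.e. a z^2 + b z + c = 0 with a = 1.065, b = 1.209, c = 1.
Discriminant D = b^2 - 4ac = (1.209)^2 - 4*(1.065)*1 = 1.461681 - (4.26) = -2.798319.
D < 0, so the roots are the complex-conjugate pair z = (-b +/- i sqrt(-D)) / (2a) = -0.5676 +/- 0.7854i.
For a conjugate pair |z|^2 = z * conj(z) = (product of roots) = c/a = 1/(1.065) = 0.938967, so |z| = sqrt(0.938967) = 0.969 for both roots.
Moduli of all roots: 0.9690, 0.9690.
All moduli strictly greater than 1? No.
Verdict: Not invertible.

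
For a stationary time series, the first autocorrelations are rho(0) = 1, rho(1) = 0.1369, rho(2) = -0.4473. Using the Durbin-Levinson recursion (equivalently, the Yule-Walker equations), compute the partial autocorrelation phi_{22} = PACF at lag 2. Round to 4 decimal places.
\phi_{22} = -0.4749

The PACF at lag k is phi_{kk}, the last component of the solution
to the Yule-Walker system G_k phi = r_k where
  (G_k)_{ij} = rho(|i - j|), (r_k)_i = rho(i), i,j = 1..k.
Equivalently, Durbin-Levinson gives phi_{kk} iteratively:
  phi_{11} = rho(1)
  phi_{kk} = [rho(k) - sum_{j=1..k-1} phi_{k-1,j} rho(k-j)]
            / [1 - sum_{j=1..k-1} phi_{k-1,j} rho(j)],
  phi_{k,j} = phi_{k-1,j} - phi_{kk} phi_{k-1,k-j},  j = 1..k-1.
Step k = 1:
  phi_11 = rho(1) = 0.1369.
Step k = 2:
  phi_22 = [rho(2) - phi_11 rho(1)] / [1 - phi_11 rho(1)] = [-0.4473 - (0.1369)(0.1369)] / [1 - (0.1369)(0.1369)]
         = -0.46604161 / 0.98125839 = -0.4749.
Therefore phi_{22} = -0.4749.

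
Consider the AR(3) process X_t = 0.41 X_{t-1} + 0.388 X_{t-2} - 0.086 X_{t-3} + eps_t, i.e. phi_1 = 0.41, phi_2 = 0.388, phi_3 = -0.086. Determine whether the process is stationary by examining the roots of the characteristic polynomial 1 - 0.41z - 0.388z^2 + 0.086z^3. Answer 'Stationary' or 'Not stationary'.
\text{Stationary}

The AR(p) characteristic polynomial is P(z) = 1 - 0.41z - 0.388z^2 + 0.086z^3.
Stationarity requires all roots to lie outside the unit circle, i.e. |z| > 1 for every root.
Degree 3: look for a simple real root z0 first, then factor out (1 - z/z0) and solve the remaining quadratic.
Testing z0 = 5: P(5) = 1 + (-0.41)(5) + (-0.388)(5)^2 + (0.086)(5)^3
  = 1 + (-2.05) + (-9.7) + (10.75) = 0.  So z_0 = 5 is a root, |z_0| = 5.
Divide out the factor (1 - 0.2 z) = (1 - z/z0) (since 1/z0 = 0.2):
  P(z) = (1 - 0.2 z)(1 + (-0.21) z + (-0.43) z^2)
  [check: z-coef -0.21 - (0.2) = -0.41; z^2-coef -0.43 - (0.2)(-0.21) = -0.388; z^3-coef -(0.2)(-0.43) = 0.086.]
Remaining roots from the quadratic factor 1 + (-0.21) z + (-0.43) z^2:
  Set 1 + (-0.21) z + (-0.43) z^2 = 0, i.e. a z^2 + b z + c = 0 with a = -0.43, b = -0.21, c = 1.
  Discriminant D = b^2 - 4ac = (-0.21)^2 - 4*(-0.43)*1 = 0.0441 - (-1.72) = 1.7641.
  D >= 0, so the roots are real: z = (-b +/- sqrt(D)) / (2a) = (0.21 +/- 1.328194) / (-0.86).
    z_1 = (0.21 + 1.328194) / (-0.86) = -1.7886,   |z_1| = 1.7886.
    z_2 = (0.21 - 1.328194) / (-0.86) = 1.3002,   |z_2| = 1.3002.
Moduli of all roots: 5.0000, 1.7886, 1.3002.
All moduli strictly greater than 1? Yes.
Verdict: Stationary.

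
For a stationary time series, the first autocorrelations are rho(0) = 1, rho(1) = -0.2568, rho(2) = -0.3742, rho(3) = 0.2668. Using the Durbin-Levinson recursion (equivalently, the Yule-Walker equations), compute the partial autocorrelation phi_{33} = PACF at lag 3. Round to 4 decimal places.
\phi_{33} = 0.0061

The PACF at lag k is phi_{kk}, the last component of the solution
to the Yule-Walker system G_k phi = r_k where
  (G_k)_{ij} = rho(|i - j|), (r_k)_i = rho(i), i,j = 1..k.
Equivalently, Durbin-Levinson gives phi_{kk} iteratively:
  phi_{11} = rho(1)
  phi_{kk} = [rho(k) - sum_{j=1..k-1} phi_{k-1,j} rho(k-j)]
            / [1 - sum_{j=1..k-1} phi_{k-1,j} rho(j)],
  phi_{k,j} = phi_{k-1,j} - phi_{kk} phi_{k-1,k-j},  j = 1..k-1.
Step k = 1:
  phi_11 = rho(1) = -0.2568.
Step k = 2:
  phi_22 = [rho(2) - phi_11 rho(1)] / [1 - phi_11 rho(1)] = [-0.3742 - (-0.2568)(-0.2568)] / [1 - (-0.2568)(-0.2568)]
         = -0.44014624 / 0.93405376 = -0.471222.
  Update: phi_21 = phi_11 - phi_22 phi_11 = -0.2568 - (-0.471222)(-0.2568) = -0.37781.
Step k = 3:
  phi_33 = [rho(3) - phi_21 rho(2) - phi_22 rho(1)] / [1 - phi_21 rho(1) - phi_22 rho(2)]
    numerator   = 0.2668 - (-0.37781)(-0.3742) - (-0.471222)(-0.2568) = 0.00441393
    denominator = 1 - (-0.37781)(-0.2568) - (-0.471222)(-0.3742) = 0.72664738
  phi_33 = 0.00441393 / 0.72664738 = 0.0061.
Therefore phi_{33} = 0.0061.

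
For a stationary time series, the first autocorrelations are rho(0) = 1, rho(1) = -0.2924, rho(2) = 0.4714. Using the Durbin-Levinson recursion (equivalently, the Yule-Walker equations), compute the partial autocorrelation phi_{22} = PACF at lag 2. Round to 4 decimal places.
\phi_{22} = 0.4220

The PACF at lag k is phi_{kk}, the last component of the solution
to the Yule-Walker system G_k phi = r_k where
  (G_k)_{ij} = rho(|i - j|), (r_k)_i = rho(i), i,j = 1..k.
Equivalently, Durbin-Levinson gives phi_{kk} iteratively:
  phi_{11} = rho(1)
  phi_{kk} = [rho(k) - sum_{j=1..k-1} phi_{k-1,j} rho(k-j)]
            / [1 - sum_{j=1..k-1} phi_{k-1,j} rho(j)],
  phi_{k,j} = phi_{k-1,j} - phi_{kk} phi_{k-1,k-j},  j = 1..k-1.
Step k = 1:
  phi_11 = rho(1) = -0.2924.
Step k = 2:
  phi_22 = [rho(2) - phi_11 rho(1)] / [1 - phi_11 rho(1)] = [0.4714 - (-0.2924)(-0.2924)] / [1 - (-0.2924)(-0.2924)]
         = 0.38590224 / 0.91450224 = 0.422.
Therefore phi_{22} = 0.4220.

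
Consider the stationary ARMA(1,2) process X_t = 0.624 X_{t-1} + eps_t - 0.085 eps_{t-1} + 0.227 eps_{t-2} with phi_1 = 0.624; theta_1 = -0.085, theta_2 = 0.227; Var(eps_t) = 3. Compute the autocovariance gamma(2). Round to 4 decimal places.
\gamma(2) = 2.8655

Multiply the model equation by X_{t-k} and take expectations. With theta_0 = psi_0 = 1 and psi_j the MA(infinity) weights, this gives
  gamma(k) - sum_i phi_i gamma(k-i) = c_k,
  c_k = sigma^2 * sum_{j=k..q} theta_j psi_{j-k}   (c_k = 0 for k > q),
using gamma(-m) = gamma(m).
psi-weights needed (psi_j = theta_j + sum_i phi_i psi_{j-i}):
  psi_1 = theta_1 + phi_1 = -0.085 + (0.624) = 0.539
  psi_2 = theta_2 + phi_1 psi_1 = 0.227 + (0.624)(0.539) = 0.563336
Right-hand sides:
  c_0 = sigma^2 (1 + theta_1 psi_1 + theta_2 psi_2) = 3 * (1 + (-0.085)(0.539) + (0.227)(0.563336)) = 3 * 1.082062 = 3.246187
  c_1 = sigma^2 (theta_1 + theta_2 psi_1) = 3 * (-0.085 + (0.227)(0.539)) = 0.112059
  c_2 = sigma^2 theta_2 = 3 * (0.227) = 0.681
Equations for k = 0 and k = 1 (AR order 1):
  gamma(0) = phi_1 gamma(1) + c_0
  gamma(1) = phi_1 gamma(0) + c_1
Substituting the second into the first: gamma(0) (1 - phi_1^2) = c_0 + phi_1 c_1, so
  gamma(0) = (c_0 + phi_1 c_1) / (1 - phi_1^2) = (3.246187 + (0.624)(0.112059)) / (1 - (0.624)^2) = 3.316112 / 0.610624 = 5.430693.
  gamma(1) = phi_1 gamma(0) + c_1 = (0.624)(5.430693) + (0.112059) = 3.500812.
For k = 2: gamma(2) = phi_1 gamma(1) + c_2
  = (0.624)(3.500812) + (0.681) = 2.865506.
Therefore gamma(2) = 2.8655 (to 4 decimal places).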